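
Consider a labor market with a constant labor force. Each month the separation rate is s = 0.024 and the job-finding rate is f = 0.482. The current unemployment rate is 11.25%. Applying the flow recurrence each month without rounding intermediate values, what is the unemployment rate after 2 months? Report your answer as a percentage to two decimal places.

With a fixed labor force, u_{t+1} = u_t + s·(1−u_t) − f·u_t = u_t·(1−s−f) + s.
Here 1−s−f = 0.494 and s = 0.024.
u_1 = 0.112500 × 0.494 + 0.024 = 0.079575.
u_2 = 0.079575 × 0.494 + 0.024 = 0.063310.

Unemployment rate after two months ≈ 6.33%.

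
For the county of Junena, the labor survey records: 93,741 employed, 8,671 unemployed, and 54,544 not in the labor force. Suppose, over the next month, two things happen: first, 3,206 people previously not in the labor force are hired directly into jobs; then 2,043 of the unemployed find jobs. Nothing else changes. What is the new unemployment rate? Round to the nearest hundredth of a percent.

New unemployment rate ≈ 6.28%.

Initially, labor force = 93,741 + 8,671 = 102,412, so u = 8,671/102,412 = 8.47%.
After the first change, employed and labor force both rise by 3,206; unemployed unchanged → E = 96,947, U = 8,671, labor force = 105,618.
After the second change, unemployed falls and employed rises by 2,043; labor force unchanged → E = 98,990, U = 6,628, labor force = 105,618.
New unemployment rate = 6,628 / 105,618 = 6.28%.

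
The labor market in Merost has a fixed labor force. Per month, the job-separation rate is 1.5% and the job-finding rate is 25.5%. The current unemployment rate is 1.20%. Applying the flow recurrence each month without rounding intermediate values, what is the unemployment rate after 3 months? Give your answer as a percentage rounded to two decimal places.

Unemployment rate after three months ≈ 3.86%.

With a fixed labor force, u_{t+1} = u_t + s·(1−u_t) − f·u_t = u_t·(1−s−f) + s.
Here 1−s−f = 0.730 and s = 0.015.
u_1 = 0.012000 × 0.730 + 0.015 = 0.023760.
u_2 = 0.023760 × 0.730 + 0.015 = 0.032345.
u_3 = 0.032345 × 0.730 + 0.015 = 0.038612.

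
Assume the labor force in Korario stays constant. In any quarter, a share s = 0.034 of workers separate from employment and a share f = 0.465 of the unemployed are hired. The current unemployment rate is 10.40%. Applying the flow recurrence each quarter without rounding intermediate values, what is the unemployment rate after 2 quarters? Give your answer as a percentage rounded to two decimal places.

Unemployment rate after two quarters ≈ 7.71%.

With a fixed labor force, u_{t+1} = u_t + s·(1−u_t) − f·u_t = u_t·(1−s−f) + s.
Here 1−s−f = 0.501 and s = 0.034.
u_1 = 0.104000 × 0.501 + 0.034 = 0.086104.
u_2 = 0.086104 × 0.501 + 0.034 = 0.077138.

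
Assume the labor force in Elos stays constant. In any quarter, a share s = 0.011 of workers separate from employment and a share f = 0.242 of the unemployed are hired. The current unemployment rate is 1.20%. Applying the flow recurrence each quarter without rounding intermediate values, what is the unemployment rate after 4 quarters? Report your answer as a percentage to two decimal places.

With a fixed labor force, u_{t+1} = u_t + s·(1−u_t) − f·u_t = u_t·(1−s−f) + s.
Here 1−s−f = 0.747 and s = 0.011.
u_1 = 0.012000 × 0.747 + 0.011 = 0.019964.
u_2 = 0.019964 × 0.747 + 0.011 = 0.025913.
u_3 = 0.025913 × 0.747 + 0.011 = 0.030357.
u_4 = 0.030357 × 0.747 + 0.011 = 0.033677.

Unemployment rate after four quarters ≈ 3.37%.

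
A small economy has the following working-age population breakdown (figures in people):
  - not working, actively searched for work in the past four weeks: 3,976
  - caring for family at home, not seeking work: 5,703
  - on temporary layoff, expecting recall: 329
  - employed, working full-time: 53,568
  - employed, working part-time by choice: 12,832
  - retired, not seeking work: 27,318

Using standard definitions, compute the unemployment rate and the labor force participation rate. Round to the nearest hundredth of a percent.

Unemployment rate ≈ 6.09%; labor force participation rate ≈ 68.17%.

Employed = 53,568 + 12,832 = 66,400.
Unemployed = 3,976 + 329 = 4,305 (jobless and actively searching, or on temporary layoff).
Labor force = 66,400 + 4,305 = 70,705.
Not in labor force = 5,703 + 27,318 = 33,021 (those not working and not actively searching are outside the labor force).
Civilian working-age population = 70,705 + 33,021 = 103,726.
Unemployment rate = 4,305 / 70,705 = 6.09%.
Labor force participation rate = 70,705 / 103,726 = 68.17%.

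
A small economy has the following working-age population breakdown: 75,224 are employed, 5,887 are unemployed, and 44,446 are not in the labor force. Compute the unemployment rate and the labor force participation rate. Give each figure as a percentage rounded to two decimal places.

Unemployment rate ≈ 7.26%; labor force participation rate ≈ 64.60%.

Labor force = employed + unemployed = 75,224 + 5,887 = 81,111.
Working-age population = 81,111 + 44,446 = 125,557.
Unemployment rate = 5,887 / 81,111 = 7.26%.
Labor force participation rate = 81,111 / 125,557 = 64.60%.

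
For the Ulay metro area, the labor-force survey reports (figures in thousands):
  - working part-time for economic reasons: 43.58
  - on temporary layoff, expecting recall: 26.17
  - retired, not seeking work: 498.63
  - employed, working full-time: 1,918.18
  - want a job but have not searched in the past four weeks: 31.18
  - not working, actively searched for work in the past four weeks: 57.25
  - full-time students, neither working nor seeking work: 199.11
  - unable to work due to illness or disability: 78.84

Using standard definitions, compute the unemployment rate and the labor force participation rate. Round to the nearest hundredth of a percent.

Employed = 43.58 + 1,918.18 = 1,961.76 thousand (anyone who worked, including part-time for economic reasons, counts as employed).
Unemployed = 26.17 + 57.25 = 83.42 thousand (jobless and actively searching, or on temporary layoff).
Labor force = 1,961.76 + 83.42 = 2,045.18 thousand.
Not in labor force = 498.63 + 31.18 + 199.11 + 78.84 = 807.76 thousand (those not working and not actively searching are outside the labor force — including those who want a job but have given up searching).
Civilian working-age population = 2,045.18 + 807.76 = 2,852.94 thousand.
Unemployment rate = 83.42 / 2,045.18 = 4.08%.
Labor force participation rate = 2,045.18 / 2,852.94 = 71.69%.

Unemployment rate ≈ 4.08%; labor force participation rate ≈ 71.69%.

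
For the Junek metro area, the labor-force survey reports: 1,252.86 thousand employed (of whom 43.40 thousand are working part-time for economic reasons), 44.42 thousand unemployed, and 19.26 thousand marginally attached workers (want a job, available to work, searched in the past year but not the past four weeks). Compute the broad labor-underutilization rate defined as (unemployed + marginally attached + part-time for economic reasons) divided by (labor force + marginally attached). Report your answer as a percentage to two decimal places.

Broad underutilization rate ≈ 8.13%.

Labor force = 1,252.86 + 44.42 = 1,297.28 thousand.
Numerator = 44.42 + 19.26 + 43.40 = 107.08 thousand.
Denominator = 1,297.28 + 19.26 = 1,316.54 thousand.
Broad rate = 107.08 / 1,316.54 = 8.13%.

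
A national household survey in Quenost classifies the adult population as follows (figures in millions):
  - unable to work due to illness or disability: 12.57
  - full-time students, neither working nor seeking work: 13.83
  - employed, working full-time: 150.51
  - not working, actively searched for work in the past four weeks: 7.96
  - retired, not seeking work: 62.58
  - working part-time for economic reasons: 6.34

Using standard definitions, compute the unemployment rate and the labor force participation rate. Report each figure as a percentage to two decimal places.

Employed = 150.51 + 6.34 = 156.85 million (anyone who worked, including part-time for economic reasons, counts as employed).
Unemployed = 7.96 million.
Labor force = 156.85 + 7.96 = 164.81 million.
Not in labor force = 12.57 + 13.83 + 62.58 = 88.98 million (those not working and not actively searching are outside the labor force).
Civilian working-age population = 164.81 + 88.98 = 253.79 million.
Unemployment rate = 7.96 / 164.81 = 4.83%.
Labor force participation rate = 164.81 / 253.79 = 64.94%.

Unemployment rate ≈ 4.83%; labor force participation rate ≈ 64.94%.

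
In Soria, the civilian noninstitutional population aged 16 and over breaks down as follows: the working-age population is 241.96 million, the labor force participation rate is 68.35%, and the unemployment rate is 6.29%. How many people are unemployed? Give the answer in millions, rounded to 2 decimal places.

Labor force = 0.6835 × 241.96 = 165.38 million.
Unemployed = 0.0629 × 165.38 ≈ 10.40 million.

About 10.40 million are unemployed.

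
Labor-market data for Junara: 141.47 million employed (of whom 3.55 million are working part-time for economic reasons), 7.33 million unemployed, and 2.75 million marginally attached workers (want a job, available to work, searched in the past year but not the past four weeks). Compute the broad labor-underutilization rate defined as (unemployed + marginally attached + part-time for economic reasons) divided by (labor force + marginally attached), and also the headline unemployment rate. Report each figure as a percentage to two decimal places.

Broad underutilization rate ≈ 8.99%; headline unemployment rate ≈ 4.93%.

Labor force = 141.47 + 7.33 = 148.80 million.
Numerator = 7.33 + 2.75 + 3.55 = 13.63 million.
Denominator = 148.80 + 2.75 = 151.55 million.
Broad rate = 13.63 / 151.55 = 8.99%.
Headline unemployment rate = 7.33 / 148.80 = 4.93%.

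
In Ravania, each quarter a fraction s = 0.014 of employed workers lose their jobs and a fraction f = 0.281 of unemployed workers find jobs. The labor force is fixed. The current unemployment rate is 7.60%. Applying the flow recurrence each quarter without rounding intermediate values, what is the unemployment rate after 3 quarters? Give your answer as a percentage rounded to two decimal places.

With a fixed labor force, u_{t+1} = u_t + s·(1−u_t) − f·u_t = u_t·(1−s−f) + s.
Here 1−s−f = 0.705 and s = 0.014.
u_1 = 0.076000 × 0.705 + 0.014 = 0.067580.
u_2 = 0.067580 × 0.705 + 0.014 = 0.061644.
u_3 = 0.061644 × 0.705 + 0.014 = 0.057459.

Unemployment rate after three quarters ≈ 5.75%.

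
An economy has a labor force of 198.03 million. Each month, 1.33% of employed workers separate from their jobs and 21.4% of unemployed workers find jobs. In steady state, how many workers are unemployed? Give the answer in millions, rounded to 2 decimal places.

About 11.59 million are unemployed in steady state.

Steady-state unemployment rate u* = s/(s+f) = 1.33/(1.33+21.4) = 0.058513.
Unemployed = u* × labor force = 0.058513 × 198.03 ≈ 11.59 million.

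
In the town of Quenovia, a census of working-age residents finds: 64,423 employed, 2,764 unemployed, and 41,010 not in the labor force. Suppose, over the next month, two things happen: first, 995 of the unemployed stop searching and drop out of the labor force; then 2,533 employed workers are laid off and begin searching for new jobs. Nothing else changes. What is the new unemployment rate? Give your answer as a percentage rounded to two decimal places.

Initially, labor force = 64,423 + 2,764 = 67,187, so u = 2,764/67,187 = 4.11%.
After the first change, unemployed and labor force both fall by 995 → E = 64,423, U = 1,769, labor force = 66,192.
After the second change, employed falls and unemployed rises by 2,533; labor force unchanged → E = 61,890, U = 4,302, labor force = 66,192.
New unemployment rate = 4,302 / 66,192 = 6.50%.

New unemployment rate ≈ 6.50%.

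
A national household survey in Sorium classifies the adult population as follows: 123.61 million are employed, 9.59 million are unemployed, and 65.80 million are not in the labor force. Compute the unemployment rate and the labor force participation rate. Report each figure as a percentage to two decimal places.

Labor force = employed + unemployed = 123.61 + 9.59 = 133.20 million.
Working-age population = 133.20 + 65.80 = 199.00 million.
Unemployment rate = 9.59 / 133.20 = 7.20%.
Labor force participation rate = 133.20 / 199.00 = 66.93%.

Unemployment rate ≈ 7.20%; labor force participation rate ≈ 66.93%.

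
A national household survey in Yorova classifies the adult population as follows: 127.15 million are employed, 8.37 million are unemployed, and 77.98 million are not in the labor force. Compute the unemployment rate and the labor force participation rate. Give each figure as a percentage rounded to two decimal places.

Unemployment rate ≈ 6.18%; labor force participation rate ≈ 63.48%.

Labor force = employed + unemployed = 127.15 + 8.37 = 135.52 million.
Working-age population = 135.52 + 77.98 = 213.50 million.
Unemployment rate = 8.37 / 135.52 = 6.18%.
Labor force participation rate = 135.52 / 213.50 = 63.48%.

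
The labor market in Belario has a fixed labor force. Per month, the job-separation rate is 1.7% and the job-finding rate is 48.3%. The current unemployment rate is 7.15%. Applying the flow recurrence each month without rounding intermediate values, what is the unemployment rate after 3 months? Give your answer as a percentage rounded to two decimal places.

Unemployment rate after three months ≈ 3.87%.

With a fixed labor force, u_{t+1} = u_t + s·(1−u_t) − f·u_t = u_t·(1−s−f) + s.
Here 1−s−f = 0.500 and s = 0.017.
u_1 = 0.071500 × 0.500 + 0.017 = 0.052750.
u_2 = 0.052750 × 0.500 + 0.017 = 0.043375.
u_3 = 0.043375 × 0.500 + 0.017 = 0.038687.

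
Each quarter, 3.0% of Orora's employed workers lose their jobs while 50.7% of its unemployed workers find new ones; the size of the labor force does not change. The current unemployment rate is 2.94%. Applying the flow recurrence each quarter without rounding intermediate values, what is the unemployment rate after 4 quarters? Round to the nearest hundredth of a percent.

Unemployment rate after four quarters ≈ 5.46%.

With a fixed labor force, u_{t+1} = u_t + s·(1−u_t) − f·u_t = u_t·(1−s−f) + s.
Here 1−s−f = 0.463 and s = 0.030.
u_1 = 0.029400 × 0.463 + 0.030 = 0.043612.
u_2 = 0.043612 × 0.463 + 0.030 = 0.050192.
u_3 = 0.050192 × 0.463 + 0.030 = 0.053239.
u_4 = 0.053239 × 0.463 + 0.030 = 0.054650.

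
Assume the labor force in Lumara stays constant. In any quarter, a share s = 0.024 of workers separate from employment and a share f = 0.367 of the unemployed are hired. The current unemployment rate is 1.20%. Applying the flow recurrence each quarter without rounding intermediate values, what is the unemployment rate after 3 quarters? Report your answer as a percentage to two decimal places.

With a fixed labor force, u_{t+1} = u_t + s·(1−u_t) − f·u_t = u_t·(1−s−f) + s.
Here 1−s−f = 0.609 and s = 0.024.
u_1 = 0.012000 × 0.609 + 0.024 = 0.031308.
u_2 = 0.031308 × 0.609 + 0.024 = 0.043067.
u_3 = 0.043067 × 0.609 + 0.024 = 0.050228.

Unemployment rate after three quarters ≈ 5.02%.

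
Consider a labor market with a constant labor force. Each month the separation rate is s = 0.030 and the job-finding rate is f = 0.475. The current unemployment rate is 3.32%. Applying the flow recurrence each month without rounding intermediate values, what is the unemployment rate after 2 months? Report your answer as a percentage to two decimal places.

Unemployment rate after two months ≈ 5.30%.

With a fixed labor force, u_{t+1} = u_t + s·(1−u_t) − f·u_t = u_t·(1−s−f) + s.
Here 1−s−f = 0.495 and s = 0.030.
u_1 = 0.033200 × 0.495 + 0.030 = 0.046434.
u_2 = 0.046434 × 0.495 + 0.030 = 0.052985.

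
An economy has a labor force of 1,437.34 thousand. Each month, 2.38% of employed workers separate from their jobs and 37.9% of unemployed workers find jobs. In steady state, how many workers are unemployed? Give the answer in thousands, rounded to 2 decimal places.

Steady-state unemployment rate u* = s/(s+f) = 2.38/(2.38+37.9) = 0.059086.
Unemployed = u* × labor force = 0.059086 × 1,437.34 ≈ 84.93 thousand.

About 84.93 thousand are unemployed in steady state.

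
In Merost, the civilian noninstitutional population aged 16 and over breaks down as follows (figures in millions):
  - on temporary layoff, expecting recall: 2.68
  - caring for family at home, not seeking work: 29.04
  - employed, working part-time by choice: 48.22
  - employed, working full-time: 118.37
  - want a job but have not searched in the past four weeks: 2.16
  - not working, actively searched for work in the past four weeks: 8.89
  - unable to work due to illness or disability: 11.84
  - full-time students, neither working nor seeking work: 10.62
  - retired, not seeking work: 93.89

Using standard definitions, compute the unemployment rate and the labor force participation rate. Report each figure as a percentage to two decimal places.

Unemployment rate ≈ 6.49%; labor force participation rate ≈ 54.70%.

Employed = 48.22 + 118.37 = 166.59 million.
Unemployed = 2.68 + 8.89 = 11.57 million (jobless and actively searching, or on temporary layoff).
Labor force = 166.59 + 11.57 = 178.16 million.
Not in labor force = 29.04 + 2.16 + 11.84 + 10.62 + 93.89 = 147.55 million (those not working and not actively searching are outside the labor force — including those who want a job but have given up searching).
Civilian working-age population = 178.16 + 147.55 = 325.71 million.
Unemployment rate = 11.57 / 178.16 = 6.49%.
Labor force participation rate = 178.16 / 325.71 = 54.70%.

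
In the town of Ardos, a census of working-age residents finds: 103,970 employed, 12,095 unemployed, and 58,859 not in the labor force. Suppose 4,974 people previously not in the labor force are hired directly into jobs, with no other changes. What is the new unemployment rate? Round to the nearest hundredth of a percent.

Initially, labor force = 103,970 + 12,095 = 116,065, so u = 12,095/116,065 = 10.42%.
After the change, employed and labor force both rise by 4,974; unemployed unchanged → E = 108,944, U = 12,095, labor force = 121,039.
New unemployment rate = 12,095 / 121,039 = 9.99%.

New unemployment rate ≈ 9.99%.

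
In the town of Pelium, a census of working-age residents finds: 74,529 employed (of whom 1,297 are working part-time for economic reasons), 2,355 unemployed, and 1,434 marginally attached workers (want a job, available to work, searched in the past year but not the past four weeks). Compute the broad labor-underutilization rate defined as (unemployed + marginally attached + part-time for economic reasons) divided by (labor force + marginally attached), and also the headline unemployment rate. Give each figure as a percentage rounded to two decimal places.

Broad underutilization rate ≈ 6.49%; headline unemployment rate ≈ 3.06%.

Labor force = 74,529 + 2,355 = 76,884.
Numerator = 2,355 + 1,434 + 1,297 = 5,086.
Denominator = 76,884 + 1,434 = 78,318.
Broad rate = 5,086 / 78,318 = 6.49%.
Headline unemployment rate = 2,355 / 76,884 = 3.06%.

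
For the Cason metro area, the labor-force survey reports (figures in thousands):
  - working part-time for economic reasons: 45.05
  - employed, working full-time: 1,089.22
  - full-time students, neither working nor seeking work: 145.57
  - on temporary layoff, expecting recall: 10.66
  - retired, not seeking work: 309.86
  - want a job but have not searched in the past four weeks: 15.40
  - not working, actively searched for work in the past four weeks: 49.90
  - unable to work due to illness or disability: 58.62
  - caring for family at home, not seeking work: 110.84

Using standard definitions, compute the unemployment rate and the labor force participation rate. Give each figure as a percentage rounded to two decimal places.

Employed = 45.05 + 1,089.22 = 1,134.27 thousand (anyone who worked, including part-time for economic reasons, counts as employed).
Unemployed = 10.66 + 49.90 = 60.56 thousand (jobless and actively searching, or on temporary layoff).
Labor force = 1,134.27 + 60.56 = 1,194.83 thousand.
Not in labor force = 145.57 + 309.86 + 15.40 + 58.62 + 110.84 = 640.29 thousand (those not working and not actively searching are outside the labor force — including those who want a job but have given up searching).
Civilian working-age population = 1,194.83 + 640.29 = 1,835.12 thousand.
Unemployment rate = 60.56 / 1,194.83 = 5.07%.
Labor force participation rate = 1,194.83 / 1,835.12 = 65.11%.

Unemployment rate ≈ 5.07%; labor force participation rate ≈ 65.11%.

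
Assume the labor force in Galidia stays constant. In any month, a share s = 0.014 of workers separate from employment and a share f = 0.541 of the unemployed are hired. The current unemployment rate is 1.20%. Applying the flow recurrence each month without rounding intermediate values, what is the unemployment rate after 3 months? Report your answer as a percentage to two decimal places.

Unemployment rate after three months ≈ 2.41%.

With a fixed labor force, u_{t+1} = u_t + s·(1−u_t) − f·u_t = u_t·(1−s−f) + s.
Here 1−s−f = 0.445 and s = 0.014.
u_1 = 0.012000 × 0.445 + 0.014 = 0.019340.
u_2 = 0.019340 × 0.445 + 0.014 = 0.022606.
u_3 = 0.022606 × 0.445 + 0.014 = 0.024060.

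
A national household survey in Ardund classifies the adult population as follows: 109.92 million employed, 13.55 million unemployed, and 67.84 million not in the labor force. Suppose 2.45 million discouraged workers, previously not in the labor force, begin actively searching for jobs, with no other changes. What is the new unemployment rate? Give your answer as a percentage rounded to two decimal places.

New unemployment rate ≈ 12.71%.

Initially, labor force = 109.92 + 13.55 = 123.47 million, so u = 13.55/123.47 = 10.97%.
After the change, unemployed and labor force both rise by 2.45 → E = 109.92, U = 16.00, labor force = 125.92 million.
New unemployment rate = 16.00 / 125.92 = 12.71%.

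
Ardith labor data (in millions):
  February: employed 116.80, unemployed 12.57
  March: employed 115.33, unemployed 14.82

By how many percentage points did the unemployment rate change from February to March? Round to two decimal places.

The unemployment rate changed by +1.67 percentage points.

February: labor force = 116.80 + 12.57 = 129.37; u = 12.57/129.37 = 9.72%.
March: labor force = 115.33 + 14.82 = 130.15; u = 14.82/130.15 = 11.39%.
Change = 11.39% − 9.72% = +1.67 pp.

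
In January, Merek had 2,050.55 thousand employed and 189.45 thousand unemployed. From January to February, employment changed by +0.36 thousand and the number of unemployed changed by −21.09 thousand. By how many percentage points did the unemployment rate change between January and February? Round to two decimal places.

January: labor force = 2,050.55 + 189.45 = 2,240.00; u = 189.45/2,240.00 = 8.46%.
February: labor force = 2,050.91 + 168.36 = 2,219.27; u = 168.36/2,219.27 = 7.59%.
Change = 7.59% − 8.46% = −0.87 pp.

The unemployment rate changed by −0.87 percentage points.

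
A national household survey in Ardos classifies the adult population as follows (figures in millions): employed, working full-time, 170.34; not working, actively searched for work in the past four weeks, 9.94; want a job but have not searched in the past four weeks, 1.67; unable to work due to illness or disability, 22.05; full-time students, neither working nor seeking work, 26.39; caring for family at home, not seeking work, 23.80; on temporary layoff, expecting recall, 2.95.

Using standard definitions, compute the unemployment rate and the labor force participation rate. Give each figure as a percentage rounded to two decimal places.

Employed = 170.34 million.
Unemployed = 9.94 + 2.95 = 12.89 million (jobless and actively searching, or on temporary layoff).
Labor force = 170.34 + 12.89 = 183.23 million.
Not in labor force = 1.67 + 22.05 + 26.39 + 23.80 = 73.91 million (those not working and not actively searching are outside the labor force — including those who want a job but have given up searching).
Civilian working-age population = 183.23 + 73.91 = 257.14 million.
Unemployment rate = 12.89 / 183.23 = 7.03%.
Labor force participation rate = 183.23 / 257.14 = 71.26%.

Unemployment rate ≈ 7.03%; labor force participation rate ≈ 71.26%.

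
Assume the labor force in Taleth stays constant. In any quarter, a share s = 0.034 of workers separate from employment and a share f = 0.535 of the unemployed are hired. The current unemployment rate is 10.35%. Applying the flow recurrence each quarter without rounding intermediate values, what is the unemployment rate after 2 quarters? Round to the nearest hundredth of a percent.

With a fixed labor force, u_{t+1} = u_t + s·(1−u_t) − f·u_t = u_t·(1−s−f) + s.
Here 1−s−f = 0.431 and s = 0.034.
u_1 = 0.103500 × 0.431 + 0.034 = 0.078608.
u_2 = 0.078608 × 0.431 + 0.034 = 0.067880.

Unemployment rate after two quarters ≈ 6.79%.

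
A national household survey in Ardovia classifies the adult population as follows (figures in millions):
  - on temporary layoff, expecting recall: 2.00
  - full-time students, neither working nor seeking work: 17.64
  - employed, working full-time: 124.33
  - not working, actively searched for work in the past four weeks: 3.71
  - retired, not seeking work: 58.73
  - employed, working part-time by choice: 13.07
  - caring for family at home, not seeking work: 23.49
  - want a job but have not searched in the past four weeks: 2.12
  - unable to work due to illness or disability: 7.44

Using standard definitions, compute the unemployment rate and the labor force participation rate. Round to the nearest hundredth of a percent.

Unemployment rate ≈ 3.99%; labor force participation rate ≈ 56.67%.

Employed = 124.33 + 13.07 = 137.40 million.
Unemployed = 2.00 + 3.71 = 5.71 million (jobless and actively searching, or on temporary layoff).
Labor force = 137.40 + 5.71 = 143.11 million.
Not in labor force = 17.64 + 58.73 + 23.49 + 2.12 + 7.44 = 109.42 million (those not working and not actively searching are outside the labor force — including those who want a job but have given up searching).
Civilian working-age population = 143.11 + 109.42 = 252.53 million.
Unemployment rate = 5.71 / 143.11 = 3.99%.
Labor force participation rate = 143.11 / 252.53 = 56.67%.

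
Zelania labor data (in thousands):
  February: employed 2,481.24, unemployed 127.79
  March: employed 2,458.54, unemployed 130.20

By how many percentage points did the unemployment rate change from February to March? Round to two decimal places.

February: labor force = 2,481.24 + 127.79 = 2,609.03; u = 127.79/2,609.03 = 4.90%.
March: labor force = 2,458.54 + 130.20 = 2,588.74; u = 130.20/2,588.74 = 5.03%.
Change = 5.03% − 4.90% = +0.13 pp.

The unemployment rate changed by +0.13 percentage points.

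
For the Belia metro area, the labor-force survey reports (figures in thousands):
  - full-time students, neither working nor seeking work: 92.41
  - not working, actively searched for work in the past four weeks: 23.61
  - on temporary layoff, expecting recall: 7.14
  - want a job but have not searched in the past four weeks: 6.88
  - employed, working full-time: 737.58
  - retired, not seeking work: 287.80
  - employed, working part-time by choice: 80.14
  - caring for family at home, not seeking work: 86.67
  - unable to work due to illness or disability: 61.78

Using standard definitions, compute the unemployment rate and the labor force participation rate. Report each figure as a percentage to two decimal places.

Employed = 737.58 + 80.14 = 817.72 thousand.
Unemployed = 23.61 + 7.14 = 30.75 thousand (jobless and actively searching, or on temporary layoff).
Labor force = 817.72 + 30.75 = 848.47 thousand.
Not in labor force = 92.41 + 6.88 + 287.80 + 86.67 + 61.78 = 535.54 thousand (those not working and not actively searching are outside the labor force — including those who want a job but have given up searching).
Civilian working-age population = 848.47 + 535.54 = 1,384.01 thousand.
Unemployment rate = 30.75 / 848.47 = 3.62%.
Labor force participation rate = 848.47 / 1,384.01 = 61.31%.

Unemployment rate ≈ 3.62%; labor force participation rate ≈ 61.31%.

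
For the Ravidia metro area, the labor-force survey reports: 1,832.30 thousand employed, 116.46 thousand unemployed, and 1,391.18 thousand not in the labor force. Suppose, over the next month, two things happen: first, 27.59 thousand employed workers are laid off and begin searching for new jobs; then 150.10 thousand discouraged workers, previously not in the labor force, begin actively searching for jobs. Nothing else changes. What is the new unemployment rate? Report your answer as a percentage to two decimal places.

Initially, labor force = 1,832.30 + 116.46 = 1,948.76 thousand, so u = 116.46/1,948.76 = 5.98%.
After the first change, employed falls and unemployed rises by 27.59; labor force unchanged → E = 1,804.71, U = 144.05, labor force = 1,948.76 thousand.
After the second change, unemployed and labor force both rise by 150.10 → E = 1,804.71, U = 294.15, labor force = 2,098.86 thousand.
New unemployment rate = 294.15 / 2,098.86 = 14.01%.

New unemployment rate ≈ 14.01%.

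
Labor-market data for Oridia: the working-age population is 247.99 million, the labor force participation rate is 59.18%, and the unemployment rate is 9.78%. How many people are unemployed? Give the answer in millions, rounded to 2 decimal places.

Labor force = 0.5918 × 247.99 = 146.76 million.
Unemployed = 0.0978 × 146.76 ≈ 14.35 million.

About 14.35 million are unemployed.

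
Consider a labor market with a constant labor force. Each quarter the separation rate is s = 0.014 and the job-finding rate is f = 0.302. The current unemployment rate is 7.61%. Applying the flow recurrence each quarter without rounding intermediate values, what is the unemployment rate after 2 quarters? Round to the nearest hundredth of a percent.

With a fixed labor force, u_{t+1} = u_t + s·(1−u_t) − f·u_t = u_t·(1−s−f) + s.
Here 1−s−f = 0.684 and s = 0.014.
u_1 = 0.076100 × 0.684 + 0.014 = 0.066052.
u_2 = 0.066052 × 0.684 + 0.014 = 0.059180.

Unemployment rate after two quarters ≈ 5.92%.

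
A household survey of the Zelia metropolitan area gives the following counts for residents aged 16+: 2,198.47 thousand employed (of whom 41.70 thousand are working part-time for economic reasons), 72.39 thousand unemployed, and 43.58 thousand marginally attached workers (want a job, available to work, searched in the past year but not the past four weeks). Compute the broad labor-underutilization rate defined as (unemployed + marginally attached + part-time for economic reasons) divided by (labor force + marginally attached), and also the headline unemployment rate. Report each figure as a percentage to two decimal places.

Labor force = 2,198.47 + 72.39 = 2,270.86 thousand.
Numerator = 72.39 + 43.58 + 41.70 = 157.67 thousand.
Denominator = 2,270.86 + 43.58 = 2,314.44 thousand.
Broad rate = 157.67 / 2,314.44 = 6.81%.
Headline unemployment rate = 72.39 / 2,270.86 = 3.19%.

Broad underutilization rate ≈ 6.81%; headline unemployment rate ≈ 3.19%.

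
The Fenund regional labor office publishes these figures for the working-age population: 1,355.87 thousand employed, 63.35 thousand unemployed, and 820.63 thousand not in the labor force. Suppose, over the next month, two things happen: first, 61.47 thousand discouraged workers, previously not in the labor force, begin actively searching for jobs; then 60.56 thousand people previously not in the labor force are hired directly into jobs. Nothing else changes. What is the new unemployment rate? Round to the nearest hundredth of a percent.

Initially, labor force = 1,355.87 + 63.35 = 1,419.22 thousand, so u = 63.35/1,419.22 = 4.46%.
After the first change, unemployed and labor force both rise by 61.47 → E = 1,355.87, U = 124.82, labor force = 1,480.69 thousand.
After the second change, employed and labor force both rise by 60.56; unemployed unchanged → E = 1,416.43, U = 124.82, labor force = 1,541.25 thousand.
New unemployment rate = 124.82 / 1,541.25 = 8.10%.

New unemployment rate ≈ 8.10%.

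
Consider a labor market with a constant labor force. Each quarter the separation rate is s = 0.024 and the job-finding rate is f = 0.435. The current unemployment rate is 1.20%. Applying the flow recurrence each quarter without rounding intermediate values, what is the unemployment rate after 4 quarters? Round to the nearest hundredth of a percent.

Unemployment rate after four quarters ≈ 4.88%.

With a fixed labor force, u_{t+1} = u_t + s·(1−u_t) − f·u_t = u_t·(1−s−f) + s.
Here 1−s−f = 0.541 and s = 0.024.
u_1 = 0.012000 × 0.541 + 0.024 = 0.030492.
u_2 = 0.030492 × 0.541 + 0.024 = 0.040496.
u_3 = 0.040496 × 0.541 + 0.024 = 0.045908.
u_4 = 0.045908 × 0.541 + 0.024 = 0.048836.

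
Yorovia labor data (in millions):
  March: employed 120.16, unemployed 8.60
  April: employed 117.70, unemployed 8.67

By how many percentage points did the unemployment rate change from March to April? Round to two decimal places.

The unemployment rate changed by +0.18 percentage points.

March: labor force = 120.16 + 8.60 = 128.76; u = 8.60/128.76 = 6.68%.
April: labor force = 117.70 + 8.67 = 126.37; u = 8.67/126.37 = 6.86%.
Change = 6.86% − 6.68% = +0.18 pp.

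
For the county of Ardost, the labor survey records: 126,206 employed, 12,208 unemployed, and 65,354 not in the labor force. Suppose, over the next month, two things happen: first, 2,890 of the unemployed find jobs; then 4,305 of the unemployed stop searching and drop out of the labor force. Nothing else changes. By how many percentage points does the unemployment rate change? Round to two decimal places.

The unemployment rate changes by −5.08 percentage points.

Initially, labor force = 126,206 + 12,208 = 138,414, so u = 12,208/138,414 = 8.82%.
After the first change, unemployed falls and employed rises by 2,890; labor force unchanged → E = 129,096, U = 9,318, labor force = 138,414.
After the second change, unemployed and labor force both fall by 4,305 → E = 129,096, U = 5,013, labor force = 134,109.
New unemployment rate = 5,013 / 134,109 = 3.74%.
Change = 3.74% − 8.82% = −5.08 percentage points.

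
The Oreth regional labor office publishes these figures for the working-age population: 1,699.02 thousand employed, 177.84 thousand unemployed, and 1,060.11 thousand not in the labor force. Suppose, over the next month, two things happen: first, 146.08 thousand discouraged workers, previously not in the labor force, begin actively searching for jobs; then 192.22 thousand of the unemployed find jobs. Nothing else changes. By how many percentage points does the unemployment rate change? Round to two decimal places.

The unemployment rate changes by −2.97 percentage points.

Initially, labor force = 1,699.02 + 177.84 = 1,876.86 thousand, so u = 177.84/1,876.86 = 9.48%.
After the first change, unemployed and labor force both rise by 146.08 → E = 1,699.02, U = 323.92, labor force = 2,022.94 thousand.
After the second change, unemployed falls and employed rises by 192.22; labor force unchanged → E = 1,891.24, U = 131.70, labor force = 2,022.94 thousand.
New unemployment rate = 131.70 / 2,022.94 = 6.51%.
Change = 6.51% − 9.48% = −2.97 percentage points.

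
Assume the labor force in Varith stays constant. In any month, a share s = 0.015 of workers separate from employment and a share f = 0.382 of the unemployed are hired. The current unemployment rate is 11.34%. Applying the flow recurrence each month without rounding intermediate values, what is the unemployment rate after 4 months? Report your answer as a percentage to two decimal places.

With a fixed labor force, u_{t+1} = u_t + s·(1−u_t) − f·u_t = u_t·(1−s−f) + s.
Here 1−s−f = 0.603 and s = 0.015.
u_1 = 0.113400 × 0.603 + 0.015 = 0.083380.
u_2 = 0.083380 × 0.603 + 0.015 = 0.065278.
u_3 = 0.065278 × 0.603 + 0.015 = 0.054363.
u_4 = 0.054363 × 0.603 + 0.015 = 0.047781.

Unemployment rate after four months ≈ 4.78%.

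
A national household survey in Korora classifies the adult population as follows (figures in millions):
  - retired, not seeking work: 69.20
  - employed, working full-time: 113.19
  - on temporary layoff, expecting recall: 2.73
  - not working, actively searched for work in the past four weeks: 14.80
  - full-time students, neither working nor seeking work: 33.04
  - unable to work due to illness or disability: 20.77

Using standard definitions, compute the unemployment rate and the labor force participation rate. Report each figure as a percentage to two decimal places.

Employed = 113.19 million.
Unemployed = 2.73 + 14.80 = 17.53 million (jobless and actively searching, or on temporary layoff).
Labor force = 113.19 + 17.53 = 130.72 million.
Not in labor force = 69.20 + 33.04 + 20.77 = 123.01 million (those not working and not actively searching are outside the labor force).
Civilian working-age population = 130.72 + 123.01 = 253.73 million.
Unemployment rate = 17.53 / 130.72 = 13.41%.
Labor force participation rate = 130.72 / 253.73 = 51.52%.

Unemployment rate ≈ 13.41%; labor force participation rate ≈ 51.52%.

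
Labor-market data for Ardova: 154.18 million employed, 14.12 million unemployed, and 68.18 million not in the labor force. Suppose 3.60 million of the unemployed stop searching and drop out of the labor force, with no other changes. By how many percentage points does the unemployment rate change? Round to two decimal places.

Initially, labor force = 154.18 + 14.12 = 168.30 million, so u = 14.12/168.30 = 8.39%.
After the change, unemployed and labor force both fall by 3.60 → E = 154.18, U = 10.52, labor force = 164.70 million.
New unemployment rate = 10.52 / 164.70 = 6.39%.
Change = 6.39% − 8.39% = −2.00 percentage points.

The unemployment rate changes by −2.00 percentage points.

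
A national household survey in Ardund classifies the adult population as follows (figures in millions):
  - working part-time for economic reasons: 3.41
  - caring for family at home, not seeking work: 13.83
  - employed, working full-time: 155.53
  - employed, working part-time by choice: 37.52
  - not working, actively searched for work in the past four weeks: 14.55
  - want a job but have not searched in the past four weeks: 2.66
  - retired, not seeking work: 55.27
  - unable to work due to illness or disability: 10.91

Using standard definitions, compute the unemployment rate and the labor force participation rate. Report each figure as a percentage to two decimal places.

Employed = 3.41 + 155.53 + 37.52 = 196.46 million (anyone who worked, including part-time for economic reasons, counts as employed).
Unemployed = 14.55 million.
Labor force = 196.46 + 14.55 = 211.01 million.
Not in labor force = 13.83 + 2.66 + 55.27 + 10.91 = 82.67 million (those not working and not actively searching are outside the labor force — including those who want a job but have given up searching).
Civilian working-age population = 211.01 + 82.67 = 293.68 million.
Unemployment rate = 14.55 / 211.01 = 6.90%.
Labor force participation rate = 211.01 / 293.68 = 71.85%.

Unemployment rate ≈ 6.90%; labor force participation rate ≈ 71.85%.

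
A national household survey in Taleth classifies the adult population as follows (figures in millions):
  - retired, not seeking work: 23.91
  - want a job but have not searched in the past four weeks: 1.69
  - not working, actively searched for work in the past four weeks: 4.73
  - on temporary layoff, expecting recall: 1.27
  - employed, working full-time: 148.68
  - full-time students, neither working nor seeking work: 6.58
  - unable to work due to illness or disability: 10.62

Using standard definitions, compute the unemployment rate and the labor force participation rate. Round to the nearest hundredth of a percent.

Employed = 148.68 million.
Unemployed = 4.73 + 1.27 = 6.00 million (jobless and actively searching, or on temporary layoff).
Labor force = 148.68 + 6.00 = 154.68 million.
Not in labor force = 23.91 + 1.69 + 6.58 + 10.62 = 42.80 million (those not working and not actively searching are outside the labor force — including those who want a job but have given up searching).
Civilian working-age population = 154.68 + 42.80 = 197.48 million.
Unemployment rate = 6.00 / 154.68 = 3.88%.
Labor force participation rate = 154.68 / 197.48 = 78.33%.

Unemployment rate ≈ 3.88%; labor force participation rate ≈ 78.33%.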